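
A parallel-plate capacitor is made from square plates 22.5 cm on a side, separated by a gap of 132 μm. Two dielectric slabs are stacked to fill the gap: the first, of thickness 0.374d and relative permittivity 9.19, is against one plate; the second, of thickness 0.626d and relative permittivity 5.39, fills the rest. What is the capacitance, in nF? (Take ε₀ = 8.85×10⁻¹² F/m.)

A = (22.5 cm)² = 5.06×10⁻² m².
Stacked slabs ⇒ two capacitors in series, each with the full plate area.
C₁ = κ₁ε₀A/d₁ = 9.19 × 8.85×10⁻¹² × 5.06×10⁻² / 4.94×10⁻⁵ = 8.34×10⁻⁸ F.
C₂ = κ₂ε₀A/d₂ = 5.39 × 8.85×10⁻¹² × 5.06×10⁻² / 8.26×10⁻⁵ = 2.92×10⁻⁸ F.
C = (1/C₁ + 1/C₂)⁻¹ = 2.16×10⁻⁸ F.

C ≈ 21.6 nF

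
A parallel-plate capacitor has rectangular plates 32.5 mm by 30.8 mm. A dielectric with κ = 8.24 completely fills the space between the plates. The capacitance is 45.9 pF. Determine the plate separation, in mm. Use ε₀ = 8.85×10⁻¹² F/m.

d ≈ 1.59 mm

A = 32.5 × 30.8 mm² = 1.00×10⁻³ m².
d = κε₀A/C = 8.24 × 8.85×10⁻¹² × 1.00×10⁻³ / 4.59×10⁻¹¹ = 1.59×10⁻³ m.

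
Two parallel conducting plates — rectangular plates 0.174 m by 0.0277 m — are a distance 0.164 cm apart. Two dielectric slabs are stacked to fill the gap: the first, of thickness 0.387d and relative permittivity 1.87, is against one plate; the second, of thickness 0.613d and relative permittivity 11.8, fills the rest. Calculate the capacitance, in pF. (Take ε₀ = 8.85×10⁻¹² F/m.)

C ≈ 100 pF

A = 0.174 × 0.0277 m² = 4.82×10⁻³ m².
Stacked slabs ⇒ two capacitors in series, each with the full plate area.
C₁ = κ₁ε₀A/d₁ = 1.87 × 8.85×10⁻¹² × 4.82×10⁻³ / 6.35×10⁻⁴ = 1.26×10⁻¹⁰ F.
C₂ = κ₂ε₀A/d₂ = 11.8 × 8.85×10⁻¹² × 4.82×10⁻³ / 1.01×10⁻³ = 5.01×10⁻¹⁰ F.
C = (1/C₁ + 1/C₂)⁻¹ = 1.00×10⁻¹⁰ F.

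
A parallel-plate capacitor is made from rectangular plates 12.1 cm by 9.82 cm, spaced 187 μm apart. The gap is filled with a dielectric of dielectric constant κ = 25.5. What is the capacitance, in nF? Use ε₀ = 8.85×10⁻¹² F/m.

C ≈ 14.3 nF

A = 12.1 × 9.82 cm² = 1.19×10⁻² m².
C = κε₀A/d = 25.5 × 8.85×10⁻¹² × 1.19×10⁻² / 1.87×10⁻⁴ = 1.43×10⁻⁸ F.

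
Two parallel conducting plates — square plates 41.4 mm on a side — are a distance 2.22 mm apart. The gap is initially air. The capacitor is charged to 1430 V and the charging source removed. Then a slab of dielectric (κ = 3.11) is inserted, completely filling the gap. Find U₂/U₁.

Isolated ⇒ Q is held fixed.
C₂ = 3.11 C₁ and U = Q²/(2C), so U₂/U₁ = C₁/C₂ = 0.322.

0.322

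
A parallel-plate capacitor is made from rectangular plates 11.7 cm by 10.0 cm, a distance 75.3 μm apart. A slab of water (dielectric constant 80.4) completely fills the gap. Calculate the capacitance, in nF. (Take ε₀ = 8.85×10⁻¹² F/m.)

C ≈ 111 nF

A = 11.7 × 10.0 cm² = 1.17×10⁻² m².
C = κε₀A/d = 80.4 × 8.85×10⁻¹² × 1.17×10⁻² / 7.53×10⁻⁵ = 1.11×10⁻⁷ F.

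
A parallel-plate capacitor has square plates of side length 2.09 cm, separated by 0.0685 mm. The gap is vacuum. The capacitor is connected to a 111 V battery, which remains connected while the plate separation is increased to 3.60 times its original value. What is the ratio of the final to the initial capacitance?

C₂/C₁ ≈ 0.278

C = ε₀A/d scales as 1/d, so C₂/C₁ = d₁/d₂ = 1/3.60 = 0.278.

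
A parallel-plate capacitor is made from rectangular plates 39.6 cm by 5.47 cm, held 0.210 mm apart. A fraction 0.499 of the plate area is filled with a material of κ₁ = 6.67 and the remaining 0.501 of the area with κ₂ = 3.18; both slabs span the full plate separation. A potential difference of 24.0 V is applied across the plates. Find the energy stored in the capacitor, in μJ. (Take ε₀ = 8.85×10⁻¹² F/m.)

1.29 μJ

A = 39.6 × 5.47 cm² = 2.17×10⁻² m².
Side-by-side slabs ⇒ two capacitors in parallel, each spanning the full gap.
C₁ = κ₁ε₀A₁/d = 6.67 × 8.85×10⁻¹² × 1.08×10⁻² / 2.10×10⁻⁴ = 3.04×10⁻⁹ F.
C₂ = κ₂ε₀A₂/d = 3.18 × 8.85×10⁻¹² × 1.09×10⁻² / 2.10×10⁻⁴ = 1.45×10⁻⁹ F.
C = C₁ + C₂ = 4.49×10⁻⁹ F.
U = ½CV² = ½ × 4.49×10⁻⁹ × (24.0)² = 1.29×10⁻⁶ J.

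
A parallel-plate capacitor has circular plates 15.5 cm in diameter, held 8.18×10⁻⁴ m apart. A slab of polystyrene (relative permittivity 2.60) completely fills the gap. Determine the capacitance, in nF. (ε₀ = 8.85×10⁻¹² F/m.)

A = π(15.5/2 cm)² = 1.89×10⁻² m².
C = κε₀A/d = 2.60 × 8.85×10⁻¹² × 1.89×10⁻² / 8.18×10⁻⁴ = 5.31×10⁻¹⁰ F.

C ≈ 0.531 nF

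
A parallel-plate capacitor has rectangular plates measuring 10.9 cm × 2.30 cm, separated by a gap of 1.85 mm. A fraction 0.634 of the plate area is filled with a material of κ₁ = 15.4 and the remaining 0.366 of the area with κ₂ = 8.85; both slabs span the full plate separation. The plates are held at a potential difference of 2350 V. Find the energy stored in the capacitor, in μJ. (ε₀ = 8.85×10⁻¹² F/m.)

U ≈ 431 μJ

A = 10.9 × 2.30 cm² = 2.51×10⁻³ m².
Side-by-side slabs ⇒ two capacitors in parallel, each spanning the full gap.
C₁ = κ₁ε₀A₁/d = 15.4 × 8.85×10⁻¹² × 1.59×10⁻³ / 1.85×10⁻³ = 1.17×10⁻¹⁰ F.
C₂ = κ₂ε₀A₂/d = 8.85 × 8.85×10⁻¹² × 9.18×10⁻⁴ / 1.85×10⁻³ = 3.88×10⁻¹¹ F.
C = C₁ + C₂ = 1.56×10⁻¹⁰ F.
U = ½CV² = ½ × 1.56×10⁻¹⁰ × (2350)² = 4.31×10⁻⁴ J.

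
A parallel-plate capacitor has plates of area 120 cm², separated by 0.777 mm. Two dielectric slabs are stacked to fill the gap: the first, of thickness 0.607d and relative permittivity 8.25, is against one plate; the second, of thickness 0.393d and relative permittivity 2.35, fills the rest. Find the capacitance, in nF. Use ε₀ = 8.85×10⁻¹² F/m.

A = 120 cm² = 1.20×10⁻² m².
Stacked slabs ⇒ two capacitors in series, each with the full plate area.
C₁ = κ₁ε₀A/d₁ = 8.25 × 8.85×10⁻¹² × 1.20×10⁻² / 4.72×10⁻⁴ = 1.86×10⁻⁹ F.
C₂ = κ₂ε₀A/d₂ = 2.35 × 8.85×10⁻¹² × 1.20×10⁻² / 3.05×10⁻⁴ = 8.17×10⁻¹⁰ F.
C = (1/C₁ + 1/C₂)⁻¹ = 5.68×10⁻¹⁰ F.

C ≈ 0.568 nF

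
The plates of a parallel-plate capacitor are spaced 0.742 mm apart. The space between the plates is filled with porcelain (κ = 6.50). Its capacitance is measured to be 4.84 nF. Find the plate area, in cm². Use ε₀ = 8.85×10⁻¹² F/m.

A = Cd/(κε₀) = 4.84×10⁻⁹ × 7.42×10⁻⁴ / (6.50 × 8.85×10⁻¹²) = 6.24×10⁻² m².

A ≈ 624 cm²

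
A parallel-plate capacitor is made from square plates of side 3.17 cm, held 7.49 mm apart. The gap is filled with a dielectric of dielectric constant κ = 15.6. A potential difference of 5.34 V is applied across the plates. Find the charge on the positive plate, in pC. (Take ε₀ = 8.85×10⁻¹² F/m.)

98.9 pC

A = (3.17 cm)² = 1.00×10⁻³ m².
C = κε₀A/d = 15.6 × 8.85×10⁻¹² × 1.00×10⁻³ / 7.49×10⁻³ = 1.85×10⁻¹¹ F.
Q = CV = 1.85×10⁻¹¹ × 5.34 = 9.89×10⁻¹¹ C.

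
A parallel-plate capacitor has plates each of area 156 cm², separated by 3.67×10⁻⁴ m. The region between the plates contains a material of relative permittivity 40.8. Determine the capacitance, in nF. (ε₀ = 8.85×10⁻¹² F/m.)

A = 156 cm² = 1.56×10⁻² m².
C = κε₀A/d = 40.8 × 8.85×10⁻¹² × 1.56×10⁻² / 3.67×10⁻⁴ = 1.53×10⁻⁸ F.

C ≈ 15.3 nF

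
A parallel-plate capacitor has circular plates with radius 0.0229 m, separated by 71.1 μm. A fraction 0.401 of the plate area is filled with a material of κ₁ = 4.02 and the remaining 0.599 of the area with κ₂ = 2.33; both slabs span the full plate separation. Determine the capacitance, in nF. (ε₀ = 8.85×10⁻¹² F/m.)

A = π(0.0229 m)² = 1.65×10⁻³ m².
Side-by-side slabs ⇒ two capacitors in parallel, each spanning the full gap.
C₁ = κ₁ε₀A₁/d = 4.02 × 8.85×10⁻¹² × 6.61×10⁻⁴ / 7.11×10⁻⁵ = 3.31×10⁻¹⁰ F.
C₂ = κ₂ε₀A₂/d = 2.33 × 8.85×10⁻¹² × 9.87×10⁻⁴ / 7.11×10⁻⁵ = 2.86×10⁻¹⁰ F.
C = C₁ + C₂ = 6.17×10⁻¹⁰ F.

C ≈ 0.617 nF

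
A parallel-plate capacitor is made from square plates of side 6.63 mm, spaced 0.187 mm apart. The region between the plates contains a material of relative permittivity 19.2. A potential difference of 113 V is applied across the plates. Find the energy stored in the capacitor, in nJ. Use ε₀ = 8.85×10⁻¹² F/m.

A = (6.63 mm)² = 4.40×10⁻⁵ m².
C = κε₀A/d = 19.2 × 8.85×10⁻¹² × 4.40×10⁻⁵ / 1.87×10⁻⁴ = 3.99×10⁻¹¹ F.
U = ½CV² = ½ × 3.99×10⁻¹¹ × (113)² = 2.55×10⁻⁷ J.

255 nJ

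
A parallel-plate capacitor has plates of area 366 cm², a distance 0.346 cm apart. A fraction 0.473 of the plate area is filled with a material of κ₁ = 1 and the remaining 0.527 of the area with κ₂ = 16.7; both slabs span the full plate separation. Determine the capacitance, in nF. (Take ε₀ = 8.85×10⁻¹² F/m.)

A = 366 cm² = 3.66×10⁻² m².
Side-by-side slabs ⇒ two capacitors in parallel, each spanning the full gap.
C₁ = κ₁ε₀A₁/d = 1.00 × 8.85×10⁻¹² × 1.73×10⁻² / 3.46×10⁻³ = 4.43×10⁻¹¹ F.
C₂ = κ₂ε₀A₂/d = 16.7 × 8.85×10⁻¹² × 1.93×10⁻² / 3.46×10⁻³ = 8.24×10⁻¹⁰ F.
C = C₁ + C₂ = 8.68×10⁻¹⁰ F.

C ≈ 0.868 nF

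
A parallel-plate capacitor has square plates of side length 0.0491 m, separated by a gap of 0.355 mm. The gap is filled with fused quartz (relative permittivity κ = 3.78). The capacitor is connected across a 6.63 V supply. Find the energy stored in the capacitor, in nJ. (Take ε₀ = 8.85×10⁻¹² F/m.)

A = (0.0491 m)² = 2.41×10⁻³ m².
C = κε₀A/d = 3.78 × 8.85×10⁻¹² × 2.41×10⁻³ / 3.55×10⁻⁴ = 2.27×10⁻¹⁰ F.
U = ½CV² = ½ × 2.27×10⁻¹⁰ × (6.63)² = 4.99×10⁻⁹ J.

U ≈ 4.99 nJ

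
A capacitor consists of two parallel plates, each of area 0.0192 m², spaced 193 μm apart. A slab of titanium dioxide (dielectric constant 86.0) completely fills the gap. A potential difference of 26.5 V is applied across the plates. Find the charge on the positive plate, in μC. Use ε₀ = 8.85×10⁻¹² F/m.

C = κε₀A/d = 86.0 × 8.85×10⁻¹² × 1.92×10⁻² / 1.93×10⁻⁴ = 7.57×10⁻⁸ F.
Q = CV = 7.57×10⁻⁸ × 26.5 = 2.01×10⁻⁶ C.

Q ≈ 2.01 μC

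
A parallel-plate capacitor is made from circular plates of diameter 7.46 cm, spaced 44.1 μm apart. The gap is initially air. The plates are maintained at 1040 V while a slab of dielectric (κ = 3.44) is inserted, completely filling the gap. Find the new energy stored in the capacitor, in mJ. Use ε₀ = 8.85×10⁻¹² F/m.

U ≈ 1.63 mJ

A = π(7.46/2 cm)² = 4.37×10⁻³ m².
Initially C₁ = ε₀A/d = 8.85×10⁻¹² × 4.37×10⁻³ / 4.41×10⁻⁵ = 8.77×10⁻¹⁰ F.
U₁ = 4.74×10⁻⁴ J.
Battery connected ⇒ V is held fixed. C₂ = 3.44 C₁ and U = ½CV², so U₂/U₁ = C₂/C₁ = 3.44.
U₂ = 3.44 × 4.74×10⁻⁴ = 1.63×10⁻³ J.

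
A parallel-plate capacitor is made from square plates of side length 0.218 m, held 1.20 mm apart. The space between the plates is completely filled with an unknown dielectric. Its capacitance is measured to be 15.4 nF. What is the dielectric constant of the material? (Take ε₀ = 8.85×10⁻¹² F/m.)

A = (0.218 m)² = 4.75×10⁻² m².
κ = Cd/(ε₀A) = 1.54×10⁻⁸ × 1.20×10⁻³ / (8.85×10⁻¹² × 4.75×10⁻²) = 43.9.

κ ≈ 43.9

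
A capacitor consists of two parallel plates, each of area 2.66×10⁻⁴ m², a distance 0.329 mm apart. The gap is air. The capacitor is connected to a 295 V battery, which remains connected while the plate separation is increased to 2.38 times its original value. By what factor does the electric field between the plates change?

Battery connected ⇒ V is held fixed.
E = V/d, so E₂/E₁ = d₁/d₂ = 0.420.

E₂/E₁ ≈ 0.420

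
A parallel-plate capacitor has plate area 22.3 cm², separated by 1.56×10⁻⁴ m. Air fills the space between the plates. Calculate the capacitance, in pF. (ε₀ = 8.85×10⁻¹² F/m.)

A = 22.3 cm² = 2.23×10⁻³ m².
C = ε₀A/d = 8.85×10⁻¹² × 2.23×10⁻³ / 1.56×10⁻⁴ = 1.27×10⁻¹⁰ F.

127 pF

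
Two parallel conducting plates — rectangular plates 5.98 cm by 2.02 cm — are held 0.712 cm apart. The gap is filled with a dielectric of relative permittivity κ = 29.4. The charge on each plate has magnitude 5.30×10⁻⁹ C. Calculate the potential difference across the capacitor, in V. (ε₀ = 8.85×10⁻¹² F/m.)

V ≈ 120 V

A = 5.98 × 2.02 cm² = 1.21×10⁻³ m².
C = κε₀A/d = 29.4 × 8.85×10⁻¹² × 1.21×10⁻³ / 7.12×10⁻³ = 4.41×10⁻¹¹ F.
V = Q/C = 5.30×10⁻⁹ / 4.41×10⁻¹¹ = 1.20×10² V.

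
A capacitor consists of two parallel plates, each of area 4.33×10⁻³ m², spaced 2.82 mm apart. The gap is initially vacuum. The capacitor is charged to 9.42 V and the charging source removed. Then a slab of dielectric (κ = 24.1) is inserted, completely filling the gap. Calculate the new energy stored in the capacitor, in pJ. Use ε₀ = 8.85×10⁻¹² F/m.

Initially C₁ = ε₀A/d = 8.85×10⁻¹² × 4.33×10⁻³ / 2.82×10⁻³ = 1.36×10⁻¹¹ F.
U₁ = 6.03×10⁻¹⁰ J.
Isolated ⇒ Q is held fixed. C₂ = 24.1 C₁ and U = Q²/(2C), so U₂/U₁ = C₁/C₂ = 0.0415.
U₂ = 0.0415 × 6.03×10⁻¹⁰ = 2.50×10⁻¹¹ J.

U ≈ 25.0 pJ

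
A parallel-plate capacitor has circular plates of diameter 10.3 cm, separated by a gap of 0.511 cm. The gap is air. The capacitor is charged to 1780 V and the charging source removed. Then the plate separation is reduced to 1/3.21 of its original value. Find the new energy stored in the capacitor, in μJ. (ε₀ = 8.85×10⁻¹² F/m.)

A = π(10.3/2 cm)² = 8.33×10⁻³ m².
Initially C₁ = ε₀A/d = 8.85×10⁻¹² × 8.33×10⁻³ / 5.11×10⁻³ = 1.44×10⁻¹¹ F.
U₁ = 2.29×10⁻⁵ J.
Isolated ⇒ Q is held fixed. C₂ = 3.21 C₁ and U = Q²/(2C), so U₂/U₁ = C₁/C₂ = 0.312.
U₂ = 0.312 × 2.29×10⁻⁵ = 7.12×10⁻⁶ J.

U ≈ 7.12 μJ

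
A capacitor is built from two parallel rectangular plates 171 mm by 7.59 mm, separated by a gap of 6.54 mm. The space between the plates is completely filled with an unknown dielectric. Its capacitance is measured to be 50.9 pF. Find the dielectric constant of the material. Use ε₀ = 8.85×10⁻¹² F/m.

κ ≈ 29.0

A = 171 × 7.59 mm² = 1.30×10⁻³ m².
κ = Cd/(ε₀A) = 5.09×10⁻¹¹ × 6.54×10⁻³ / (8.85×10⁻¹² × 1.30×10⁻³) = 29.0.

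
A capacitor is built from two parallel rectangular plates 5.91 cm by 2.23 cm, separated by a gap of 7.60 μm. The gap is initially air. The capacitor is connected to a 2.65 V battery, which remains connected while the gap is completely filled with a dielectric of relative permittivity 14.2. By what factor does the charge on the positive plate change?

Battery connected ⇒ V is held fixed.
C₂ = 14.2 C₁ and Q = CV, so Q₂/Q₁ = C₂/C₁ = 14.2.

14.2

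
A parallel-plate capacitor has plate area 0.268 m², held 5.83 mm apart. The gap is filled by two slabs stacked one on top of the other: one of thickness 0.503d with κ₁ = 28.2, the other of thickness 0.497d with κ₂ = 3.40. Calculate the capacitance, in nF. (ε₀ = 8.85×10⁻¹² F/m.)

C ≈ 2.48 nF

Stacked slabs ⇒ two capacitors in series, each with the full plate area.
C₁ = κ₁ε₀A/d₁ = 28.2 × 8.85×10⁻¹² × 0.268 / 2.93×10⁻³ = 2.28×10⁻⁸ F.
C₂ = κ₂ε₀A/d₂ = 3.40 × 8.85×10⁻¹² × 0.268 / 2.90×10⁻³ = 2.78×10⁻⁹ F.
C = (1/C₁ + 1/C₂)⁻¹ = 2.48×10⁻⁹ F.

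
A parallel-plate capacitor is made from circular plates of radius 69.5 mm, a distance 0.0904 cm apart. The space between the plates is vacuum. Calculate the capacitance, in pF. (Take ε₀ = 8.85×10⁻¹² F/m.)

149 pF

A = π(69.5 mm)² = 1.52×10⁻² m².
C = ε₀A/d = 8.85×10⁻¹² × 1.52×10⁻² / 9.04×10⁻⁴ = 1.49×10⁻¹⁰ F.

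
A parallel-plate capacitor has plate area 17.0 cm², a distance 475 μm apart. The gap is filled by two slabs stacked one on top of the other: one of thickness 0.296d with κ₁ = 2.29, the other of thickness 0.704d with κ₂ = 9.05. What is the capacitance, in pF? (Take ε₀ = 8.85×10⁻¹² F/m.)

C ≈ 153 pF

A = 17.0 cm² = 1.70×10⁻³ m².
Stacked slabs ⇒ two capacitors in series, each with the full plate area.
C₁ = κ₁ε₀A/d₁ = 2.29 × 8.85×10⁻¹² × 1.70×10⁻³ / 1.41×10⁻⁴ = 2.45×10⁻¹⁰ F.
C₂ = κ₂ε₀A/d₂ = 9.05 × 8.85×10⁻¹² × 1.70×10⁻³ / 3.34×10⁻⁴ = 4.07×10⁻¹⁰ F.
C = (1/C₁ + 1/C₂)⁻¹ = 1.53×10⁻¹⁰ F.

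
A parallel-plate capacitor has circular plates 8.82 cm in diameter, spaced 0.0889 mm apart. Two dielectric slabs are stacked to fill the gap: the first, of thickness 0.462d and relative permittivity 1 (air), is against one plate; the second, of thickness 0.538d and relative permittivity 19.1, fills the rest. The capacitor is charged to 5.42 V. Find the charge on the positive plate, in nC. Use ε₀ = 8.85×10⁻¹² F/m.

6.73 nC

A = π(8.82/2 cm)² = 6.11×10⁻³ m².
Stacked slabs ⇒ two capacitors in series, each with the full plate area.
C₁ = κ₁ε₀A/d₁ = 1.00 × 8.85×10⁻¹² × 6.11×10⁻³ / 4.11×10⁻⁵ = 1.32×10⁻⁹ F.
C₂ = κ₂ε₀A/d₂ = 19.1 × 8.85×10⁻¹² × 6.11×10⁻³ / 4.78×10⁻⁵ = 2.16×10⁻⁸ F.
C = (1/C₁ + 1/C₂)⁻¹ = 1.24×10⁻⁹ F.
Q = CV = 1.24×10⁻⁹ × 5.42 = 6.73×10⁻⁹ C.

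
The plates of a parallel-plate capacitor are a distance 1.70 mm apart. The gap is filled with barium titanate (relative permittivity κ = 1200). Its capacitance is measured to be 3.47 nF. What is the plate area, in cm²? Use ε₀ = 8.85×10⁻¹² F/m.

A = Cd/(κε₀) = 3.47×10⁻⁹ × 1.70×10⁻³ / (1200 × 8.85×10⁻¹²) = 5.55×10⁻⁴ m².

A ≈ 5.55 cm²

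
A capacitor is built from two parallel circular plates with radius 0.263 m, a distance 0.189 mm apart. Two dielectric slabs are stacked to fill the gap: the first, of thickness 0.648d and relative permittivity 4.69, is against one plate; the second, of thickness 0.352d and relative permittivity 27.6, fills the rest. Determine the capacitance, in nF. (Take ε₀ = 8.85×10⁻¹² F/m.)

C ≈ 67.4 nF

A = π(0.263 m)² = 0.217 m².
Stacked slabs ⇒ two capacitors in series, each with the full plate area.
C₁ = κ₁ε₀A/d₁ = 4.69 × 8.85×10⁻¹² × 0.217 / 1.22×10⁻⁴ = 7.36×10⁻⁸ F.
C₂ = κ₂ε₀A/d₂ = 27.6 × 8.85×10⁻¹² × 0.217 / 6.65×10⁻⁵ = 7.98×10⁻⁷ F.
C = (1/C₁ + 1/C₂)⁻¹ = 6.74×10⁻⁸ F.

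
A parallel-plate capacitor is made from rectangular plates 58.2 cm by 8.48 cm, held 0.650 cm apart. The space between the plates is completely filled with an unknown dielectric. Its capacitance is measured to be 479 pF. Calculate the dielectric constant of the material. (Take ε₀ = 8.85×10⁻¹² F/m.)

A = 58.2 × 8.48 cm² = 4.94×10⁻² m².
κ = Cd/(ε₀A) = 4.79×10⁻¹⁰ × 6.50×10⁻³ / (8.85×10⁻¹² × 4.94×10⁻²) = 7.13.

7.13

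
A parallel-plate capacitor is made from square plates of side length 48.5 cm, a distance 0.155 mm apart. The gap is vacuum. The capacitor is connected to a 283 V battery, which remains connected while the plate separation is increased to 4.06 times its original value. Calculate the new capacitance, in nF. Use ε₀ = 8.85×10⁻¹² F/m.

3.31 nF

A = (48.5 cm)² = 0.235 m².
Initially C₁ = ε₀A/d = 8.85×10⁻¹² × 0.235 / 1.55×10⁻⁴ = 1.34×10⁻⁸ F.
C = ε₀A/d scales as 1/d, so C₂/C₁ = d₁/d₂ = 1/4.06 = 0.246.
C₂ = 0.246 × 1.34×10⁻⁸ = 3.31×10⁻⁹ F.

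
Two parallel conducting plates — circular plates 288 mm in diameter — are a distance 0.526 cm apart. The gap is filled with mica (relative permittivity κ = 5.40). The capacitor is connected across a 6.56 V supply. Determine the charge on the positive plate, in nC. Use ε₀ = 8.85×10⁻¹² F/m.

3.88 nC

A = π(288/2 mm)² = 6.51×10⁻² m².
C = κε₀A/d = 5.40 × 8.85×10⁻¹² × 6.51×10⁻² / 5.26×10⁻³ = 5.92×10⁻¹⁰ F.
Q = CV = 5.92×10⁻¹⁰ × 6.56 = 3.88×10⁻⁹ C.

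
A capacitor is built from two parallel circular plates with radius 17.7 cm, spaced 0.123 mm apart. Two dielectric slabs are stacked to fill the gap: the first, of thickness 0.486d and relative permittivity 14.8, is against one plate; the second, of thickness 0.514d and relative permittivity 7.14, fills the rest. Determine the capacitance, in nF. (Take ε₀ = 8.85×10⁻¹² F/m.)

67.6 nF

A = π(17.7 cm)² = 9.84×10⁻² m².
Stacked slabs ⇒ two capacitors in series, each with the full plate area.
C₁ = κ₁ε₀A/d₁ = 14.8 × 8.85×10⁻¹² × 9.84×10⁻² / 5.98×10⁻⁵ = 2.16×10⁻⁷ F.
C₂ = κ₂ε₀A/d₂ = 7.14 × 8.85×10⁻¹² × 9.84×10⁻² / 6.32×10⁻⁵ = 9.84×10⁻⁸ F.
C = (1/C₁ + 1/C₂)⁻¹ = 6.76×10⁻⁸ F.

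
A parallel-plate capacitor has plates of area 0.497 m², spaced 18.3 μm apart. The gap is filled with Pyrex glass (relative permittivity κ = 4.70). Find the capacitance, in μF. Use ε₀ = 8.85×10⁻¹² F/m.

C = κε₀A/d = 4.70 × 8.85×10⁻¹² × 0.497 / 1.83×10⁻⁵ = 1.13×10⁻⁶ F.

1.13 μF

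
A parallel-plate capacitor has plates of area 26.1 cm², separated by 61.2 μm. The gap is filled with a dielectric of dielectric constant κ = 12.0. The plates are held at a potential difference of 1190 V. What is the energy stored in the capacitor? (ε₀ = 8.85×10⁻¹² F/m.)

A = 26.1 cm² = 2.61×10⁻³ m².
C = κε₀A/d = 12.0 × 8.85×10⁻¹² × 2.61×10⁻³ / 6.12×10⁻⁵ = 4.53×10⁻⁹ F.
U = ½CV² = ½ × 4.53×10⁻⁹ × (1190)² = 3.21×10⁻³ J.

3.21 mJ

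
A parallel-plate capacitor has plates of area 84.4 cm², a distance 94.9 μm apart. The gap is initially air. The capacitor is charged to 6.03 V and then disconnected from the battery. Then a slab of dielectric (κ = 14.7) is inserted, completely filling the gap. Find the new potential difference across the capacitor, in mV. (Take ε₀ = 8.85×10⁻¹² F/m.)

410 mV

A = 84.4 cm² = 8.44×10⁻³ m².
Initially C₁ = ε₀A/d = 8.85×10⁻¹² × 8.44×10⁻³ / 9.49×10⁻⁵ = 7.87×10⁻¹⁰ F.
V₁ = 6.03 V.
Isolated ⇒ Q is held fixed. C₂ = 14.7 C₁ and V = Q/C, so V₂/V₁ = C₁/C₂ = 0.0680.
V₂ = 0.0680 × 6.03 = 0.410 V.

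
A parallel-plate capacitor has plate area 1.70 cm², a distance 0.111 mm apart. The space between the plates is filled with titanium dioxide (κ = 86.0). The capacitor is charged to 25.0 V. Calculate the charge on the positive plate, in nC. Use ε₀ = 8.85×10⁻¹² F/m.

Q ≈ 29.1 nC

A = 1.70 cm² = 1.70×10⁻⁴ m².
C = κε₀A/d = 86.0 × 8.85×10⁻¹² × 1.70×10⁻⁴ / 1.11×10⁻⁴ = 1.17×10⁻⁹ F.
Q = CV = 1.17×10⁻⁹ × 25.0 = 2.91×10⁻⁸ C.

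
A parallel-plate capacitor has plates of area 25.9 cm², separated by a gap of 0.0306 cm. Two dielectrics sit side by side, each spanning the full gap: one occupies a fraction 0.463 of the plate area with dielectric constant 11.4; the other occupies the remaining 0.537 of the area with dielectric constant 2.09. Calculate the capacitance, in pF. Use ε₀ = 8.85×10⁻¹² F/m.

A = 25.9 cm² = 2.59×10⁻³ m².
Side-by-side slabs ⇒ two capacitors in parallel, each spanning the full gap.
C₁ = κ₁ε₀A₁/d = 11.4 × 8.85×10⁻¹² × 1.20×10⁻³ / 3.06×10⁻⁴ = 3.95×10⁻¹⁰ F.
C₂ = κ₂ε₀A₂/d = 2.09 × 8.85×10⁻¹² × 1.39×10⁻³ / 3.06×10⁻⁴ = 8.41×10⁻¹¹ F.
C = C₁ + C₂ = 4.79×10⁻¹⁰ F.

479 pF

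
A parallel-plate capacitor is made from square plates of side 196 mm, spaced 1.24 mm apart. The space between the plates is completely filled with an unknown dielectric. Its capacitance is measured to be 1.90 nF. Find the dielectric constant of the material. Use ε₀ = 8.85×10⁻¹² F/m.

A = (196 mm)² = 3.84×10⁻² m².
κ = Cd/(ε₀A) = 1.90×10⁻⁹ × 1.24×10⁻³ / (8.85×10⁻¹² × 3.84×10⁻²) = 6.93.

6.93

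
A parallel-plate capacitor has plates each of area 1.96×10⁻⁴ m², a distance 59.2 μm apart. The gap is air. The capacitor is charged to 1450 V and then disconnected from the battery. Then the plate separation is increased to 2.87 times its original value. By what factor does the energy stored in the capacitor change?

Isolated ⇒ Q is held fixed.
C₂ = 0.348 C₁ and U = Q²/(2C), so U₂/U₁ = C₁/C₂ = 2.87.

2.87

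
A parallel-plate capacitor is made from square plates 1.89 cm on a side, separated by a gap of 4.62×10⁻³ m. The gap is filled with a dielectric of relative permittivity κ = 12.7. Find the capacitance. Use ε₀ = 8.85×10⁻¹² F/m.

A = (1.89 cm)² = 3.57×10⁻⁴ m².
C = κε₀A/d = 12.7 × 8.85×10⁻¹² × 3.57×10⁻⁴ / 4.62×10⁻³ = 8.69×10⁻¹² F.

8.69 pF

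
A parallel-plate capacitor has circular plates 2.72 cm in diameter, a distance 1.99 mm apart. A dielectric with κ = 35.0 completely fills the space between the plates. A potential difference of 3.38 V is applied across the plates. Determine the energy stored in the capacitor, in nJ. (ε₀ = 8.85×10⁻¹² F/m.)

A = π(2.72/2 cm)² = 5.81×10⁻⁴ m².
C = κε₀A/d = 35.0 × 8.85×10⁻¹² × 5.81×10⁻⁴ / 1.99×10⁻³ = 9.04×10⁻¹¹ F.
U = ½CV² = ½ × 9.04×10⁻¹¹ × (3.38)² = 5.17×10⁻¹⁰ J.

U ≈ 0.517 nJ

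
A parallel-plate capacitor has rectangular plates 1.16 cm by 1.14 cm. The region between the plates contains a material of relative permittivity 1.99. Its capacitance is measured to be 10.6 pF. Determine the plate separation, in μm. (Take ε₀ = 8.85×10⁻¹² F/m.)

A = 1.16 × 1.14 cm² = 1.32×10⁻⁴ m².
d = κε₀A/C = 1.99 × 8.85×10⁻¹² × 1.32×10⁻⁴ / 1.06×10⁻¹¹ = 2.20×10⁻⁴ m.

220 μm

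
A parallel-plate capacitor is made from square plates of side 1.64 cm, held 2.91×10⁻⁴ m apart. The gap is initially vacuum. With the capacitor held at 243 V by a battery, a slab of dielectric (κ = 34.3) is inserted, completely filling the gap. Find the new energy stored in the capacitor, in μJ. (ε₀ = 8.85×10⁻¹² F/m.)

A = (1.64 cm)² = 2.69×10⁻⁴ m².
Initially C₁ = ε₀A/d = 8.85×10⁻¹² × 2.69×10⁻⁴ / 2.91×10⁻⁴ = 8.18×10⁻¹² F.
U₁ = 2.42×10⁻⁷ J.
Battery connected ⇒ V is held fixed. C₂ = 34.3 C₁ and U = ½CV², so U₂/U₁ = C₂/C₁ = 34.3.
U₂ = 34.3 × 2.42×10⁻⁷ = 8.28×10⁻⁶ J.

8.28 μJ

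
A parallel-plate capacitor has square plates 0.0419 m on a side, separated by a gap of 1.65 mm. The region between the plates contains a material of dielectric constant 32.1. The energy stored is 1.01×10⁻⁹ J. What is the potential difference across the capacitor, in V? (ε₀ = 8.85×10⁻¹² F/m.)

A = (0.0419 m)² = 1.76×10⁻³ m².
C = κε₀A/d = 32.1 × 8.85×10⁻¹² × 1.76×10⁻³ / 1.65×10⁻³ = 3.02×10⁻¹⁰ F.
V = √(2U/C) = √(2 × 1.01×10⁻⁹ / 3.02×10⁻¹⁰) = 2.59 V.

2.59 V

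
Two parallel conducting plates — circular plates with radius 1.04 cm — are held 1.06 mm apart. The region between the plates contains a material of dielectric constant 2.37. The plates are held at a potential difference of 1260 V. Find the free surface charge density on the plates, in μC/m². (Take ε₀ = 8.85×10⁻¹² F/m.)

A = π(1.04 cm)² = 3.40×10⁻⁴ m².
C = κε₀A/d = 2.37 × 8.85×10⁻¹² × 3.40×10⁻⁴ / 1.06×10⁻³ = 6.72×10⁻¹² F.
σ = Q/A = CV/A = 6.72×10⁻¹² × 1260 / 3.40×10⁻⁴ = 2.49×10⁻⁵ C/m².

24.9 μC/m²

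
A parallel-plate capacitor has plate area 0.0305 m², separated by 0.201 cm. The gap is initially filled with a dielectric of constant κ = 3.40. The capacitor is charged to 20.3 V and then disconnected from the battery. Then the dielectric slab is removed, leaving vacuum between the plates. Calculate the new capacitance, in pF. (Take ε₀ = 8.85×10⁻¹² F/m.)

Initially C₁ = κε₀A/d = 3.40 × 8.85×10⁻¹² × 3.05×10⁻² / 2.01×10⁻³ = 4.57×10⁻¹⁰ F.
C = κε₀A/d scales with κ, so C₂/C₁ = 1/κ = 1/3.40 = 0.294.
C₂ = 0.294 × 4.57×10⁻¹⁰ = 1.34×10⁻¹⁰ F.

C ≈ 134 pF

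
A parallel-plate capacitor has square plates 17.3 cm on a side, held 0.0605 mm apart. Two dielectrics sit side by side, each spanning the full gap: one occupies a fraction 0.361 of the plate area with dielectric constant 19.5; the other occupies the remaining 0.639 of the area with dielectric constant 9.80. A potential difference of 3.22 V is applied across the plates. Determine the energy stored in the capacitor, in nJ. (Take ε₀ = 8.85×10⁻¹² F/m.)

A = (17.3 cm)² = 2.99×10⁻² m².
Side-by-side slabs ⇒ two capacitors in parallel, each spanning the full gap.
C₁ = κ₁ε₀A₁/d = 19.5 × 8.85×10⁻¹² × 1.08×10⁻² / 6.05×10⁻⁵ = 3.08×10⁻⁸ F.
C₂ = κ₂ε₀A₂/d = 9.80 × 8.85×10⁻¹² × 1.91×10⁻² / 6.05×10⁻⁵ = 2.74×10⁻⁸ F.
C = C₁ + C₂ = 5.82×10⁻⁸ F.
U = ½CV² = ½ × 5.82×10⁻⁸ × (3.22)² = 3.02×10⁻⁷ J.

302 nJ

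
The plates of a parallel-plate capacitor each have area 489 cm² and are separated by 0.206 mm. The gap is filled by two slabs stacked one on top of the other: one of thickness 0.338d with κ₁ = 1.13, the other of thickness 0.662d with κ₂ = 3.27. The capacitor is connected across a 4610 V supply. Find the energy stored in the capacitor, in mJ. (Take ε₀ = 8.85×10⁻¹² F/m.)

U ≈ 44.5 mJ

A = 489 cm² = 4.89×10⁻² m².
Stacked slabs ⇒ two capacitors in series, each with the full plate area.
C₁ = κ₁ε₀A/d₁ = 1.13 × 8.85×10⁻¹² × 4.89×10⁻² / 6.96×10⁻⁵ = 7.02×10⁻⁹ F.
C₂ = κ₂ε₀A/d₂ = 3.27 × 8.85×10⁻¹² × 4.89×10⁻² / 1.36×10⁻⁴ = 1.04×10⁻⁸ F.
C = (1/C₁ + 1/C₂)⁻¹ = 4.19×10⁻⁹ F.
U = ½CV² = ½ × 4.19×10⁻⁹ × (4610)² = 4.45×10⁻² J.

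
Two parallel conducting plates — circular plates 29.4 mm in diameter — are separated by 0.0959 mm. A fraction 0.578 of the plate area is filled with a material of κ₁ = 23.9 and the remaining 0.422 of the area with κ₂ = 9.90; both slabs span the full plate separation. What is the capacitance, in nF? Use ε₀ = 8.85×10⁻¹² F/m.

1.13 nF

A = π(29.4/2 mm)² = 6.79×10⁻⁴ m².
Side-by-side slabs ⇒ two capacitors in parallel, each spanning the full gap.
C₁ = κ₁ε₀A₁/d = 23.9 × 8.85×10⁻¹² × 3.92×10⁻⁴ / 9.59×10⁻⁵ = 8.65×10⁻¹⁰ F.
C₂ = κ₂ε₀A₂/d = 9.90 × 8.85×10⁻¹² × 2.86×10⁻⁴ / 9.59×10⁻⁵ = 2.62×10⁻¹⁰ F.
C = C₁ + C₂ = 1.13×10⁻⁹ F.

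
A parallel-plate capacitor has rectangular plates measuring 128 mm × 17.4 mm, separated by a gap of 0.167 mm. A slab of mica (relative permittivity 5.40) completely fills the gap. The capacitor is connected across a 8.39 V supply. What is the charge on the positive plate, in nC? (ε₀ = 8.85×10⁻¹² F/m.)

5.35 nC

A = 128 × 17.4 mm² = 2.23×10⁻³ m².
C = κε₀A/d = 5.40 × 8.85×10⁻¹² × 2.23×10⁻³ / 1.67×10⁻⁴ = 6.37×10⁻¹⁰ F.
Q = CV = 6.37×10⁻¹⁰ × 8.39 = 5.35×10⁻⁹ C.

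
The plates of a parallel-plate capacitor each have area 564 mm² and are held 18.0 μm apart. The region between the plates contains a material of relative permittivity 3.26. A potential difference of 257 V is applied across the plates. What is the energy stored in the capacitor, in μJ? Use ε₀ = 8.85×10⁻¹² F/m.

29.9 μJ

A = 564 mm² = 5.64×10⁻⁴ m².
C = κε₀A/d = 3.26 × 8.85×10⁻¹² × 5.64×10⁻⁴ / 1.80×10⁻⁵ = 9.04×10⁻¹⁰ F.
U = ½CV² = ½ × 9.04×10⁻¹⁰ × (257)² = 2.99×10⁻⁵ J.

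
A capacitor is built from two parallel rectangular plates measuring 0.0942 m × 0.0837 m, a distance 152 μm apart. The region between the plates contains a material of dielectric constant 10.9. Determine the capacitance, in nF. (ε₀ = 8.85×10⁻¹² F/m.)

C ≈ 5.00 nF

A = 0.0942 × 0.0837 m² = 7.88×10⁻³ m².
C = κε₀A/d = 10.9 × 8.85×10⁻¹² × 7.88×10⁻³ / 1.52×10⁻⁴ = 5.00×10⁻⁹ F.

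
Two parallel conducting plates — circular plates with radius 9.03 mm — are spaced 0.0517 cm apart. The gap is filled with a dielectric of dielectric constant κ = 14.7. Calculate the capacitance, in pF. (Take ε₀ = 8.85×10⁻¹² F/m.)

A = π(9.03 mm)² = 2.56×10⁻⁴ m².
C = κε₀A/d = 14.7 × 8.85×10⁻¹² × 2.56×10⁻⁴ / 5.17×10⁻⁴ = 6.45×10⁻¹¹ F.

64.5 pF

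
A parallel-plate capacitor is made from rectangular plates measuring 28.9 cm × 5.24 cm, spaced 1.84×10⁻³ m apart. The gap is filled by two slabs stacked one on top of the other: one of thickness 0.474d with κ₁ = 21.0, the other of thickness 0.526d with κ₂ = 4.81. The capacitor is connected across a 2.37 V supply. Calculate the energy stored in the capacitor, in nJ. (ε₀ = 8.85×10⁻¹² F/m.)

U ≈ 1.55 nJ

A = 28.9 × 5.24 cm² = 1.51×10⁻² m².
Stacked slabs ⇒ two capacitors in series, each with the full plate area.
C₁ = κ₁ε₀A/d₁ = 21.0 × 8.85×10⁻¹² × 1.51×10⁻² / 8.72×10⁻⁴ = 3.23×10⁻⁹ F.
C₂ = κ₂ε₀A/d₂ = 4.81 × 8.85×10⁻¹² × 1.51×10⁻² / 9.68×10⁻⁴ = 6.66×10⁻¹⁰ F.
C = (1/C₁ + 1/C₂)⁻¹ = 5.52×10⁻¹⁰ F.
U = ½CV² = ½ × 5.52×10⁻¹⁰ × (2.37)² = 1.55×10⁻⁹ J.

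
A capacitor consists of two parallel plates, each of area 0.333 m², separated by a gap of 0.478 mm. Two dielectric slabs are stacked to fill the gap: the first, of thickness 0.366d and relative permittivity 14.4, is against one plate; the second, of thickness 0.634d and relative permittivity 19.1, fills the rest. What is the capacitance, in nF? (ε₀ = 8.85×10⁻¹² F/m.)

Stacked slabs ⇒ two capacitors in series, each with the full plate area.
C₁ = κ₁ε₀A/d₁ = 14.4 × 8.85×10⁻¹² × 0.333 / 1.75×10⁻⁴ = 2.43×10⁻⁷ F.
C₂ = κ₂ε₀A/d₂ = 19.1 × 8.85×10⁻¹² × 0.333 / 3.03×10⁻⁴ = 1.86×10⁻⁷ F.
C = (1/C₁ + 1/C₂)⁻¹ = 1.05×10⁻⁷ F.

C ≈ 105 nF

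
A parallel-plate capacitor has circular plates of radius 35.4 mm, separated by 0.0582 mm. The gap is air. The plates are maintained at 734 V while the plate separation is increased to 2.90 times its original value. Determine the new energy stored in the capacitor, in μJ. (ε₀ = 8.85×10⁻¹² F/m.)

55.6 μJ

A = π(35.4 mm)² = 3.94×10⁻³ m².
Initially C₁ = ε₀A/d = 8.85×10⁻¹² × 3.94×10⁻³ / 5.82×10⁻⁵ = 5.99×10⁻¹⁰ F.
U₁ = 1.61×10⁻⁴ J.
Battery connected ⇒ V is held fixed. C₂ = 0.345 C₁ and U = ½CV², so U₂/U₁ = C₂/C₁ = 0.345.
U₂ = 0.345 × 1.61×10⁻⁴ = 5.56×10⁻⁵ J.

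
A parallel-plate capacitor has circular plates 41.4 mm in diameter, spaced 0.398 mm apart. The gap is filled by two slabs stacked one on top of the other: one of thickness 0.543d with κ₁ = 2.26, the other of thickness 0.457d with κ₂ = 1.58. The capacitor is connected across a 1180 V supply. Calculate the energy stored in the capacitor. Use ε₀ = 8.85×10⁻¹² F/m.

A = π(41.4/2 mm)² = 1.35×10⁻³ m².
Stacked slabs ⇒ two capacitors in series, each with the full plate area.
C₁ = κ₁ε₀A/d₁ = 2.26 × 8.85×10⁻¹² × 1.35×10⁻³ / 2.16×10⁻⁴ = 1.25×10⁻¹⁰ F.
C₂ = κ₂ε₀A/d₂ = 1.58 × 8.85×10⁻¹² × 1.35×10⁻³ / 1.82×10⁻⁴ = 1.03×10⁻¹⁰ F.
C = (1/C₁ + 1/C₂)⁻¹ = 5.65×10⁻¹¹ F.
U = ½CV² = ½ × 5.65×10⁻¹¹ × (1180)² = 3.94×10⁻⁵ J.

39.4 μJ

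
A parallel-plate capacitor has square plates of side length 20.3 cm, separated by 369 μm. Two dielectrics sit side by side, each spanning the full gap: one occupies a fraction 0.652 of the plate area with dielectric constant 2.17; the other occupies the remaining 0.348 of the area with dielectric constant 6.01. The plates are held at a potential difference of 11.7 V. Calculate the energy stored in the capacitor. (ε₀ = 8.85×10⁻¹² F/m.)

U ≈ 237 nJ

A = (20.3 cm)² = 4.12×10⁻² m².
Side-by-side slabs ⇒ two capacitors in parallel, each spanning the full gap.
C₁ = κ₁ε₀A₁/d = 2.17 × 8.85×10⁻¹² × 2.69×10⁻² / 3.69×10⁻⁴ = 1.40×10⁻⁹ F.
C₂ = κ₂ε₀A₂/d = 6.01 × 8.85×10⁻¹² × 1.43×10⁻² / 3.69×10⁻⁴ = 2.07×10⁻⁹ F.
C = C₁ + C₂ = 3.47×10⁻⁹ F.
U = ½CV² = ½ × 3.47×10⁻⁹ × (11.7)² = 2.37×10⁻⁷ J.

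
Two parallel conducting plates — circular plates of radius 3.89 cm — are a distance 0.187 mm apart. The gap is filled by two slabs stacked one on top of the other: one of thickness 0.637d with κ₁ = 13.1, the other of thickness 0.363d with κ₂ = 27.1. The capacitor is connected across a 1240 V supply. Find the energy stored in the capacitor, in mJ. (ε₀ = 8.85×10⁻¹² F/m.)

U ≈ 2.79 mJ

A = π(3.89 cm)² = 4.75×10⁻³ m².
Stacked slabs ⇒ two capacitors in series, each with the full plate area.
C₁ = κ₁ε₀A/d₁ = 13.1 × 8.85×10⁻¹² × 4.75×10⁻³ / 1.19×10⁻⁴ = 4.63×10⁻⁹ F.
C₂ = κ₂ε₀A/d₂ = 27.1 × 8.85×10⁻¹² × 4.75×10⁻³ / 6.79×10⁻⁵ = 1.68×10⁻⁸ F.
C = (1/C₁ + 1/C₂)⁻¹ = 3.63×10⁻⁹ F.
U = ½CV² = ½ × 3.63×10⁻⁹ × (1240)² = 2.79×10⁻³ J.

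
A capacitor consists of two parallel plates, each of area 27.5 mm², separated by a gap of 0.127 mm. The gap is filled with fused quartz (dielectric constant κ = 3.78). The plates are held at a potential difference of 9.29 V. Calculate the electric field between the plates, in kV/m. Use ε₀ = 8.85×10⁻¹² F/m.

E = V/d = 9.29 / 1.27×10⁻⁴ = 7.31×10⁴ V/m.

73.1 kV/m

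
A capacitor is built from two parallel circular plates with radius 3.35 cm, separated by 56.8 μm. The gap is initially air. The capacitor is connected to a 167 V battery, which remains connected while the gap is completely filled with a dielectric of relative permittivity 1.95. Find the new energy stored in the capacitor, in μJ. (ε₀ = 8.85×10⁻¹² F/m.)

U ≈ 14.9 μJ

A = π(3.35 cm)² = 3.53×10⁻³ m².
Initially C₁ = ε₀A/d = 8.85×10⁻¹² × 3.53×10⁻³ / 5.68×10⁻⁵ = 5.49×10⁻¹⁰ F.
U₁ = 7.66×10⁻⁶ J.
Battery connected ⇒ V is held fixed. C₂ = 1.95 C₁ and U = ½CV², so U₂/U₁ = C₂/C₁ = 1.95.
U₂ = 1.95 × 7.66×10⁻⁶ = 1.49×10⁻⁵ J.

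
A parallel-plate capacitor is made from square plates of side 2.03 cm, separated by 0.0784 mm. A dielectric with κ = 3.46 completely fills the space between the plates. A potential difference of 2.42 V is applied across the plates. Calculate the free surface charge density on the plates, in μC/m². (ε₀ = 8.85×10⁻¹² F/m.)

A = (2.03 cm)² = 4.12×10⁻⁴ m².
C = κε₀A/d = 3.46 × 8.85×10⁻¹² × 4.12×10⁻⁴ / 7.84×10⁻⁵ = 1.61×10⁻¹⁰ F.
σ = Q/A = CV/A = 1.61×10⁻¹⁰ × 2.42 / 4.12×10⁻⁴ = 9.45×10⁻⁷ C/m².

0.945 μC/m²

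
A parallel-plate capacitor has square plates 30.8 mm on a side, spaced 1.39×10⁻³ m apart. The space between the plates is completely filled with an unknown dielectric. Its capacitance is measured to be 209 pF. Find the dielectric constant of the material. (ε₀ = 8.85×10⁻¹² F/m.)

A = (30.8 mm)² = 9.49×10⁻⁴ m².
κ = Cd/(ε₀A) = 2.09×10⁻¹⁰ × 1.39×10⁻³ / (8.85×10⁻¹² × 9.49×10⁻⁴) = 34.6.

34.6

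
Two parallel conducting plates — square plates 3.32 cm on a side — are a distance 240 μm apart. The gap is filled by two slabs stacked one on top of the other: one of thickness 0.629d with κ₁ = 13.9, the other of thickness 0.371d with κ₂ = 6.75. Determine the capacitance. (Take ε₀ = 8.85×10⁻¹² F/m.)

A = (3.32 cm)² = 1.10×10⁻³ m².
Stacked slabs ⇒ two capacitors in series, each with the full plate area.
C₁ = κ₁ε₀A/d₁ = 13.9 × 8.85×10⁻¹² × 1.10×10⁻³ / 1.51×10⁻⁴ = 8.98×10⁻¹⁰ F.
C₂ = κ₂ε₀A/d₂ = 6.75 × 8.85×10⁻¹² × 1.10×10⁻³ / 8.90×10⁻⁵ = 7.39×10⁻¹⁰ F.
C = (1/C₁ + 1/C₂)⁻¹ = 4.06×10⁻¹⁰ F.

406 pF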